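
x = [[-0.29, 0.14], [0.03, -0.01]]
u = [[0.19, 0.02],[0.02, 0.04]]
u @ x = [[-0.05, 0.03], [-0.0, 0.0]]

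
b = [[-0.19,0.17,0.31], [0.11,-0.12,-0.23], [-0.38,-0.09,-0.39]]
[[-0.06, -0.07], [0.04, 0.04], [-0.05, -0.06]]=b@[[0.42,  0.32], [1.1,  0.48], [-0.53,  -0.28]]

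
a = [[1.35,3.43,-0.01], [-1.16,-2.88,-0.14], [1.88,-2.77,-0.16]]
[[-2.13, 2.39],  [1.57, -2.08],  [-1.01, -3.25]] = a @ [[-0.83, -0.41], [-0.29, 0.86], [1.61, 0.59]]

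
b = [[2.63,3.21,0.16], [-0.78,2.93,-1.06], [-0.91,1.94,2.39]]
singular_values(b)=[4.91, 2.89, 2.33]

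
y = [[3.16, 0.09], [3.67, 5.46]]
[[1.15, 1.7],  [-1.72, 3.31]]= y @ [[0.38, 0.53],[-0.57, 0.25]]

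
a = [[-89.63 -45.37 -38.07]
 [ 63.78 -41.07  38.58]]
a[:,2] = [-38.07, 38.58]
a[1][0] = 63.78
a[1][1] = -41.07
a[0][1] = -45.37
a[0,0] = -89.63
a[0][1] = -45.37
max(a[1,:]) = 63.78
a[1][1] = -41.07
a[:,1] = [-45.37, -41.07]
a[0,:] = [-89.63, -45.37, -38.07]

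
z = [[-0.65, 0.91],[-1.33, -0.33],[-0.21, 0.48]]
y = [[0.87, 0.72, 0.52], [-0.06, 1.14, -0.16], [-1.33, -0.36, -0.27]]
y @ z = [[-1.63, 0.8],[-1.44, -0.51],[1.4, -1.22]]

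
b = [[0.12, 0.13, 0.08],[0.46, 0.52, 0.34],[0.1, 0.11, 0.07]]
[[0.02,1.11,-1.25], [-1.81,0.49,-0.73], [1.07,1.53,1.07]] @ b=[[0.39, 0.44, 0.29], [-0.06, -0.06, -0.03], [0.94, 1.05, 0.68]]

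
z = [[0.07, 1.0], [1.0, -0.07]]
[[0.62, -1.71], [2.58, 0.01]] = z@[[2.61, -0.11], [0.44, -1.70]]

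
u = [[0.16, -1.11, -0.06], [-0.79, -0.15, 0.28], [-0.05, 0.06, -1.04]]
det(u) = 0.953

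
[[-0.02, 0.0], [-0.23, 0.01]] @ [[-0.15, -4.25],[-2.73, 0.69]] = [[0.00, 0.08], [0.01, 0.98]]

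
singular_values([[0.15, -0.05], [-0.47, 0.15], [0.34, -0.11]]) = [0.63, 0.0]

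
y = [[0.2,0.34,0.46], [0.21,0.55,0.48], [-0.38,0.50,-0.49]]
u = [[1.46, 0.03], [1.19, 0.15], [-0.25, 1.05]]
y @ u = [[0.58, 0.54], [0.84, 0.59], [0.16, -0.45]]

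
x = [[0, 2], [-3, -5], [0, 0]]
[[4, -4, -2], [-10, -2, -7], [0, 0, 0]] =x @ [[0, 4, 4], [2, -2, -1]]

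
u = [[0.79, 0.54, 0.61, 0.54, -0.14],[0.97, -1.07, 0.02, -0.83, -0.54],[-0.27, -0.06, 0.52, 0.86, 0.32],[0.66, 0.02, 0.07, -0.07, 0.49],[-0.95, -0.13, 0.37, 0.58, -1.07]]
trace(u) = -0.90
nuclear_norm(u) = 5.69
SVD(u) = [[0.04, 0.46, 0.76, -0.43, -0.17], [-0.70, -0.47, 0.45, 0.27, -0.11], [0.36, 0.24, 0.26, 0.84, -0.21], [-0.26, 0.38, 0.08, 0.19, 0.87], [0.56, -0.60, 0.38, -0.08, 0.41]] @ diag([2.0782922900982, 1.6094217605099692, 1.2845521227389842, 0.7200601591006135, 0.001401769646143429]) @ [[-0.7, 0.32, 0.18, 0.60, -0.11],[0.41, 0.51, 0.13, 0.29, 0.68],[0.51, -0.11, 0.59, 0.37, -0.5],[-0.14, -0.77, 0.22, 0.28, 0.5],[-0.26, 0.15, 0.74, -0.58, 0.15]]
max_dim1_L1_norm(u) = 3.43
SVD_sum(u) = [[-0.05, 0.03, 0.01, 0.05, -0.01], [1.01, -0.47, -0.27, -0.88, 0.16], [-0.52, 0.24, 0.14, 0.45, -0.08], [0.37, -0.17, -0.10, -0.32, 0.06], [-0.81, 0.37, 0.21, 0.70, -0.13]] + [[0.31, 0.38, 0.09, 0.22, 0.51], [-0.31, -0.39, -0.09, -0.22, -0.52], [0.16, 0.2, 0.05, 0.12, 0.27], [0.25, 0.31, 0.08, 0.18, 0.41], [-0.40, -0.50, -0.12, -0.29, -0.66]] + [[0.5, -0.1, 0.57, 0.36, -0.48], [0.29, -0.06, 0.34, 0.22, -0.29], [0.17, -0.04, 0.20, 0.12, -0.17], [0.05, -0.01, 0.06, 0.04, -0.05], [0.25, -0.05, 0.29, 0.18, -0.25]] + [[0.04, 0.24, -0.07, -0.09, -0.15], [-0.03, -0.15, 0.04, 0.05, 0.10], [-0.08, -0.47, 0.14, 0.17, 0.30], [-0.02, -0.1, 0.03, 0.04, 0.07], [0.01, 0.05, -0.01, -0.02, -0.03]] + [[0.0, -0.00, -0.0, 0.0, -0.00],[0.0, -0.00, -0.00, 0.0, -0.00],[0.00, -0.00, -0.0, 0.00, -0.0],[-0.0, 0.00, 0.00, -0.0, 0.00],[-0.00, 0.00, 0.00, -0.00, 0.00]]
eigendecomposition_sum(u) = [[(-0.11-0.07j), 0.15+0.14j, (0.04+0.01j), (0.13+0.09j), -0.04+0.06j], [0.28-0.44j, -0.59+0.56j, -0.03+0.15j, (-0.38+0.49j), (-0.22-0.17j)], [-0.02-0.04j, (0.02+0.07j), (0.01+0.01j), 0.02+0.05j, -0.02+0.01j], [(0.14+0.46j), (-0.04-0.74j), (-0.08-0.11j), -0.11-0.55j, (0.25-0.05j)], [(-0.27-1.12j), (-0.01+1.78j), (0.19+0.27j), 0.20+1.35j, (-0.61+0.1j)]] + [[-0.11+0.07j, 0.15-0.14j, (0.04-0.01j), 0.13-0.09j, (-0.04-0.06j)], [0.28+0.44j, (-0.59-0.56j), -0.03-0.15j, (-0.38-0.49j), -0.22+0.17j], [(-0.02+0.04j), (0.02-0.07j), (0.01-0.01j), 0.02-0.05j, -0.02-0.01j], [0.14-0.46j, (-0.04+0.74j), -0.08+0.11j, (-0.11+0.55j), (0.25+0.05j)], [-0.27+1.12j, -0.01-1.78j, 0.19-0.27j, (0.2-1.35j), -0.61-0.10j]] + [[-0j, 0.00+0.00j, 0.00+0.00j, -0.00+0.00j, -0.00+0.00j], [-0.00+0.00j, (-0-0j), -0.00-0.00j, -0j, -0j], [(-0+0j), -0.00-0.00j, (-0-0j), -0j, -0j], [0.00-0.00j, 0.00+0.00j, 0.00+0.00j, (-0+0j), (-0+0j)], [(-0+0j), (-0-0j), (-0-0j), 0.00-0.00j, 0.00-0.00j]] + [[(0.9+0j),(0.18-0j),1.15-0.00j,(1.22-0j),0.33-0.00j],[(0.34+0j),(0.07-0j),0.43-0.00j,(0.46-0j),0.12-0.00j],[-0.11-0.00j,-0.02+0.00j,(-0.14+0j),-0.14+0.00j,-0.04+0.00j],[0.35+0.00j,0.07-0.00j,(0.44-0j),(0.47-0j),0.13-0.00j],[-0.33-0.00j,(-0.06+0j),-0.42+0.00j,-0.44+0.00j,-0.12+0.00j]] + [[0.11-0.00j, 0.07+0.00j, -0.62+0.00j, -0.93+0.00j, -0.39+0.00j], [0.07-0.00j, 0.04+0.00j, (-0.35+0j), (-0.53+0j), (-0.22+0j)], [(-0.12+0j), (-0.07-0j), 0.64-0.00j, (0.96-0j), (0.4-0j)], [0.04-0.00j, 0.02+0.00j, -0.21+0.00j, (-0.31+0j), (-0.13+0j)], [-0.08+0.00j, (-0.05-0j), (0.41-0j), (0.62-0j), 0.26-0.00j]]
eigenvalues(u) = [(-1.41+0.04j), (-1.41-0.04j), (-0+0j), (1.18+0j), (0.74+0j)]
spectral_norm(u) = 2.08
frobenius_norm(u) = 3.01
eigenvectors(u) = [[(0.07-0.07j), (0.07+0.07j), (0.26+0j), 0.83+0.00j, -0.58+0.00j], [(0.27+0.28j), (0.27-0.28j), (-0.15+0j), 0.31+0.00j, (-0.33+0j)], [(0.03-0.01j), (0.03+0.01j), (-0.74+0j), (-0.1+0j), 0.60+0.00j], [-0.35+0.02j, -0.35-0.02j, 0.58+0.00j, 0.32+0.00j, (-0.2+0j)], [(0.85+0j), (0.85-0j), -0.15+0.00j, -0.30+0.00j, 0.39+0.00j]]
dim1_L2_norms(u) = [1.26, 1.75, 1.09, 0.83, 1.59]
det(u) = -0.00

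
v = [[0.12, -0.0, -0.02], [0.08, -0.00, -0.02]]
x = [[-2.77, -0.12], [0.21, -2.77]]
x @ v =[[-0.34, 0.00, 0.06], [-0.2, 0.00, 0.05]]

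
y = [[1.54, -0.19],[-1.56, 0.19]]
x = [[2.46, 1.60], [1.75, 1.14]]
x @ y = [[1.29, -0.16], [0.92, -0.12]]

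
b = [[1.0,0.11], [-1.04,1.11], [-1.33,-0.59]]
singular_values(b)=[1.97, 1.25]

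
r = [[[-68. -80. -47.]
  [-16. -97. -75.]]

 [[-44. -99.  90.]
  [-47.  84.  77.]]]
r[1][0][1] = -99.0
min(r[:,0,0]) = -68.0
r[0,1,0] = -16.0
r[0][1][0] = -16.0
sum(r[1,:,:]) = 61.0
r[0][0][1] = -80.0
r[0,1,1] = -97.0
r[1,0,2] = 90.0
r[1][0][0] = -44.0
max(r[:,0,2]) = 90.0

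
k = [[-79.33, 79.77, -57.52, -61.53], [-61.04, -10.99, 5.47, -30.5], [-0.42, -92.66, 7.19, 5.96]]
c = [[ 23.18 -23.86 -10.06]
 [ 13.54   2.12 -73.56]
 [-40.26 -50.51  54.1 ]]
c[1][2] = -73.56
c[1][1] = 2.12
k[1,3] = -30.5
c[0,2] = -10.06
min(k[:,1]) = -92.66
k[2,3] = 5.96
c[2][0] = -40.26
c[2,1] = -50.51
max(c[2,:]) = 54.1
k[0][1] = 79.77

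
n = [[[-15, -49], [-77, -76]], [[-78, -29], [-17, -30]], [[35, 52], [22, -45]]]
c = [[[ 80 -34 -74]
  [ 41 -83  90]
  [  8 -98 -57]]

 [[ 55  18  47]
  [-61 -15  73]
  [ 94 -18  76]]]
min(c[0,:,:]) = -98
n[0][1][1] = -76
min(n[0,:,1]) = -76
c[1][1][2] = 73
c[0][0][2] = -74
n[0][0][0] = -15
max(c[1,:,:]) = 94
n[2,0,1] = 52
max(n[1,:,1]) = -29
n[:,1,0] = [-77, -17, 22]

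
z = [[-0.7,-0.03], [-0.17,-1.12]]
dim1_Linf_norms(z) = [0.7, 1.12]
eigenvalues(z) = [-0.69, -1.13]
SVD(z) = [[0.18, 0.98],[0.98, -0.18]] @ diag([1.145282403720631, 0.6800942697361106]) @ [[-0.26,-0.97], [-0.97,0.26]]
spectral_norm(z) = 1.15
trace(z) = -1.82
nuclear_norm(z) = 1.83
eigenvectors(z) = [[0.93, 0.07], [-0.37, 1.0]]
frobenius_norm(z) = 1.33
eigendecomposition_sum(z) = [[-0.67, 0.05], [0.26, -0.02]] + [[-0.03, -0.08], [-0.43, -1.10]]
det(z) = 0.78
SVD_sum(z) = [[-0.05, -0.2],[-0.29, -1.09]] + [[-0.65, 0.17], [0.12, -0.03]]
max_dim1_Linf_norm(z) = 1.12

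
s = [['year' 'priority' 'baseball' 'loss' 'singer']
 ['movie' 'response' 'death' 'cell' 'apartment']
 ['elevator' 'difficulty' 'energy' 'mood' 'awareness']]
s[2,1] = 'difficulty'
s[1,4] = 'apartment'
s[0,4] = 'singer'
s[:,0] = ['year', 'movie', 'elevator']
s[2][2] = 'energy'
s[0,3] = 'loss'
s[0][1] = 'priority'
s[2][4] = 'awareness'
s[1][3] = 'cell'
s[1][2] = 'death'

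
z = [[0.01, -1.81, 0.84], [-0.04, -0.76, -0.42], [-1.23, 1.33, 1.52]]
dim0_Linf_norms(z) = [1.23, 1.81, 1.52]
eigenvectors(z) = [[(-0.27+0.58j), (-0.27-0.58j), (-0.85+0j)], [(0.13-0.1j), (0.13+0.1j), (-0.51+0j)], [(-0.76+0j), -0.76-0.00j, -0.15+0.00j]]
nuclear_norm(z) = 4.84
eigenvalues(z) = [(0.86+1.12j), (0.86-1.12j), (-0.94+0j)]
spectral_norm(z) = 2.60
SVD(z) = [[0.45, -0.87, -0.18], [0.3, -0.04, 0.95], [-0.84, -0.49, 0.24]] @ diag([2.6037438284188243, 1.8429497342542345, 0.3919876949384143]) @ [[0.39, -0.83, -0.39],  [0.32, 0.52, -0.79],  [-0.86, -0.18, -0.47]]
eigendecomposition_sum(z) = [[0.11+0.60j, -0.32-0.86j, 0.48-0.49j], [(0.04-0.16j), (-0.02+0.24j), -0.17+0.06j], [(-0.6+0.42j), 0.77-0.77j, (0.77+0.28j)]] + [[0.11-0.60j, -0.32+0.86j, (0.48+0.49j)], [0.04+0.16j, -0.02-0.24j, -0.17-0.06j], [(-0.6-0.42j), (0.77+0.77j), 0.77-0.28j]] + [[-0.21+0.00j, (-1.17-0j), -0.13-0.00j], [(-0.13+0j), -0.71-0.00j, -0.08-0.00j], [(-0.04+0j), -0.20-0.00j, (-0.02-0j)]]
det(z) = -1.88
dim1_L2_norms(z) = [2.0, 0.87, 2.36]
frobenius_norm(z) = 3.21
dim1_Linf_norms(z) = [1.81, 0.76, 1.52]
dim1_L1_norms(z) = [2.66, 1.22, 4.08]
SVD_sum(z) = [[0.46, -0.98, -0.46], [0.31, -0.65, -0.31], [-0.86, 1.82, 0.86]] + [[-0.52, -0.84, 1.27], [-0.03, -0.04, 0.06], [-0.29, -0.47, 0.71]] + [[0.06, 0.01, 0.03], [-0.32, -0.07, -0.18], [-0.08, -0.02, -0.04]]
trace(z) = 0.77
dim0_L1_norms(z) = [1.28, 3.9, 2.78]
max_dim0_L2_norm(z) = 2.37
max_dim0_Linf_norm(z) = 1.81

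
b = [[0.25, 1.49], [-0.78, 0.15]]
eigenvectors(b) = [[0.81+0.00j, (0.81-0j)], [(-0.03+0.59j), (-0.03-0.59j)]]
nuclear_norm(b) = 2.30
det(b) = 1.20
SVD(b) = [[1.0, 0.02],[0.02, -1.00]] @ diag([1.510990277841393, 0.793982607031659]) @ [[0.16, 0.99], [0.99, -0.16]]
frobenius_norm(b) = 1.71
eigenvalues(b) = [(0.2+1.08j), (0.2-1.08j)]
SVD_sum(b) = [[0.24, 1.49], [0.00, 0.03]] + [[0.01, -0.00], [-0.78, 0.12]]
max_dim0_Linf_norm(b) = 1.49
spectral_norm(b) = 1.51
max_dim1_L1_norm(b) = 1.74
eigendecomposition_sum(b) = [[0.12+0.53j, 0.74-0.14j],[-0.39+0.07j, 0.08+0.54j]] + [[0.12-0.53j, 0.74+0.14j], [(-0.39-0.07j), 0.08-0.54j]]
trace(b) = 0.40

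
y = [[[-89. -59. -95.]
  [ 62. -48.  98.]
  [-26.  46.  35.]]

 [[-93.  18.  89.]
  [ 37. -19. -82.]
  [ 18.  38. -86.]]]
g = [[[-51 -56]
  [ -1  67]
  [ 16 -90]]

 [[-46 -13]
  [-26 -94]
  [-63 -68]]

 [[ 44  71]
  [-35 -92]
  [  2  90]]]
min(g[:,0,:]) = -56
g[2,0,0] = 44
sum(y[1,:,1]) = 37.0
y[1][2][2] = -86.0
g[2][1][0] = -35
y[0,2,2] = 35.0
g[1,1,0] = -26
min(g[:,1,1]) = -94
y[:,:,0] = [[-89.0, 62.0, -26.0], [-93.0, 37.0, 18.0]]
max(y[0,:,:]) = 98.0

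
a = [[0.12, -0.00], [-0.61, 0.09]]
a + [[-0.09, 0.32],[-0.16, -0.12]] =[[0.03, 0.32],[-0.77, -0.03]]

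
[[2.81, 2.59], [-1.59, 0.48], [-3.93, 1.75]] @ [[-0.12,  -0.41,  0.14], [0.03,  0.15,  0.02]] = [[-0.26, -0.76, 0.45], [0.21, 0.72, -0.21], [0.52, 1.87, -0.52]]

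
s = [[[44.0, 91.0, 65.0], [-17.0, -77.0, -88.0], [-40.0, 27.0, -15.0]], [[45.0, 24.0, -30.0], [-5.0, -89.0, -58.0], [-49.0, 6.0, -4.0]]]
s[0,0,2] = 65.0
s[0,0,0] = 44.0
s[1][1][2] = -58.0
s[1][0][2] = -30.0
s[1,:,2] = [-30.0, -58.0, -4.0]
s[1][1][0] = -5.0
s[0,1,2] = -88.0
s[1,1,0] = -5.0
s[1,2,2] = -4.0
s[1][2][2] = -4.0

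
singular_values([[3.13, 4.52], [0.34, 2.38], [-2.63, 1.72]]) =[5.92, 3.29]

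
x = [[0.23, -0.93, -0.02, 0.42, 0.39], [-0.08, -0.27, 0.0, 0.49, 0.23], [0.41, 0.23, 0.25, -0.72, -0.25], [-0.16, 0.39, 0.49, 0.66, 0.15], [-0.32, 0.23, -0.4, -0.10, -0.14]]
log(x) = [[(-4.65+3.93j), 7.48-0.89j, 0.89+0.18j, (-2.62+0.35j), (-2.55+0.84j)], [-3.09-0.05j, 2.77+3.72j, (-0.56+0.3j), -1.60-1.51j, -2.76-1.38j], [3.94-2.17j, -6.31-0.62j, -1.16-0.19j, (1.56+0.26j), 2.66-0.05j], [-0.72+3.95j, 4.62-5.06j, 2.36-0.16j, -0.89+2.05j, 0.47+2.39j], [-3.81-4.94j, (-0.77+7.01j), -4.32+0.25j, (-2.28-2.83j), (-6.34-3.23j)]]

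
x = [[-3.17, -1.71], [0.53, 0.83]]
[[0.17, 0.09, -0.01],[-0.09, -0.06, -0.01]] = x @[[0.01, 0.02, 0.02], [-0.12, -0.09, -0.03]]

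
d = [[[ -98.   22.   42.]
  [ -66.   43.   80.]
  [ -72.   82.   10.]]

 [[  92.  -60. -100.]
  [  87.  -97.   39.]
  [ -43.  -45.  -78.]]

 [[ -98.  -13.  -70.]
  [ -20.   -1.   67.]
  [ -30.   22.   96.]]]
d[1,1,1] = -97.0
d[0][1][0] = -66.0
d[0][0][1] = 22.0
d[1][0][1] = -60.0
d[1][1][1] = -97.0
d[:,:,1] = [[22.0, 43.0, 82.0], [-60.0, -97.0, -45.0], [-13.0, -1.0, 22.0]]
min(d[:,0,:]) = -100.0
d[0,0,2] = 42.0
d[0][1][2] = 80.0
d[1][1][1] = -97.0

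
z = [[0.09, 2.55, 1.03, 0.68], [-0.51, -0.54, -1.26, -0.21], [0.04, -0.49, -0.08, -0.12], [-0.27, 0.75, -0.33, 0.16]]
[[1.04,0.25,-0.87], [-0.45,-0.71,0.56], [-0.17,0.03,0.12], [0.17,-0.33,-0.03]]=z @ [[0.54, -0.21, -0.09], [0.22, -0.22, -0.28], [-0.08, 0.72, -0.34], [0.76, 0.13, 0.3]]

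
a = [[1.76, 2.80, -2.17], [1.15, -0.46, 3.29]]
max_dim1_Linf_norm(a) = 3.29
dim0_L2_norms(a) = [2.1, 2.84, 3.94]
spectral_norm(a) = 4.54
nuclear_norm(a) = 7.26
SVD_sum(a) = [[0.54, 1.97, -2.95],[-0.42, -1.53, 2.29]] + [[1.22, 0.83, 0.78],[1.57, 1.07, 1.00]]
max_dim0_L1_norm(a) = 5.46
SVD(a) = [[-0.79, 0.61],  [0.61, 0.79]] @ diag([4.5401940524508175, 2.7187015220671458]) @ [[-0.15, -0.55, 0.82], [0.73, 0.50, 0.47]]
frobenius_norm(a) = 5.29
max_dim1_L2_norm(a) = 3.96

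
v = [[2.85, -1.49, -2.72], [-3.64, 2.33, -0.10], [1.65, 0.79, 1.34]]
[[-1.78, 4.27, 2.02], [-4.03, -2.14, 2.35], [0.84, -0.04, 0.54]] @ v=[[-17.28, 14.20, 7.12],[0.18, 2.88, 14.32],[3.43, -0.92, -1.56]]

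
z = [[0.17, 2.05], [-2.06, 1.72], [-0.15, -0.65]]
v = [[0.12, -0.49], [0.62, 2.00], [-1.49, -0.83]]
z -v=[[0.05,2.54], [-2.68,-0.28], [1.34,0.18]]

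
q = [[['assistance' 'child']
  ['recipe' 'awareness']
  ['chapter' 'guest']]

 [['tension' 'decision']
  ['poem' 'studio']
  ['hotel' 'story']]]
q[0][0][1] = 'child'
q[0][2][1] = 'guest'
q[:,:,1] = [['child', 'awareness', 'guest'], ['decision', 'studio', 'story']]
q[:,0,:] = [['assistance', 'child'], ['tension', 'decision']]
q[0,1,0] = 'recipe'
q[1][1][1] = 'studio'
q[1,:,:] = [['tension', 'decision'], ['poem', 'studio'], ['hotel', 'story']]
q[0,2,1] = 'guest'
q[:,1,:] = [['recipe', 'awareness'], ['poem', 'studio']]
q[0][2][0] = 'chapter'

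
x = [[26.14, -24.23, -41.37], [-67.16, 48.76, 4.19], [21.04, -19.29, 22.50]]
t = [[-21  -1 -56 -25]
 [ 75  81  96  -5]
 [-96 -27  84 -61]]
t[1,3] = -5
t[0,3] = -25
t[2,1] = -27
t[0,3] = -25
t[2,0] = -96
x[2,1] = -19.29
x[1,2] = 4.19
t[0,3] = -25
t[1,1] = 81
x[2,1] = -19.29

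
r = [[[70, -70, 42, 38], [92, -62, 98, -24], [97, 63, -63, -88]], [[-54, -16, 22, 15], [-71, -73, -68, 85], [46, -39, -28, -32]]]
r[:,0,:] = [[70, -70, 42, 38], [-54, -16, 22, 15]]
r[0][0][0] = 70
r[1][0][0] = -54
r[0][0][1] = -70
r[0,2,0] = 97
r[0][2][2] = -63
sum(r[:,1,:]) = -23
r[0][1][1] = -62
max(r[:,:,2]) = 98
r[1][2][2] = -28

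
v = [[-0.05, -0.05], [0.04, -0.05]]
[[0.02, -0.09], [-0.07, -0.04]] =v @[[-0.96, 0.53], [0.54, 1.31]]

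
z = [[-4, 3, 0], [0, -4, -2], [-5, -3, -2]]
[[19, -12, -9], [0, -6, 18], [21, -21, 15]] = z @ [[-4, 3, 0], [1, 0, -3], [-2, 3, -3]]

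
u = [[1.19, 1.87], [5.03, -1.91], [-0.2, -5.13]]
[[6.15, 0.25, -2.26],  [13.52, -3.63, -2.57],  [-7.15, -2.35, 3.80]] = u @ [[3.17, -0.54, -0.78], [1.27, 0.48, -0.71]]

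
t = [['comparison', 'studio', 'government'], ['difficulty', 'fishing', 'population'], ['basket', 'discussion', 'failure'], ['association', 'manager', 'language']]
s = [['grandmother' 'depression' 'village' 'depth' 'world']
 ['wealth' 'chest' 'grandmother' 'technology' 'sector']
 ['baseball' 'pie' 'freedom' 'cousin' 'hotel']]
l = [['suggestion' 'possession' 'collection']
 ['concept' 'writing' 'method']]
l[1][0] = 'concept'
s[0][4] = 'world'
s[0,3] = 'depth'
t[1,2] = 'population'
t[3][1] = 'manager'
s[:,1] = ['depression', 'chest', 'pie']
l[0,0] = 'suggestion'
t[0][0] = 'comparison'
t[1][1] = 'fishing'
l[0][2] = 'collection'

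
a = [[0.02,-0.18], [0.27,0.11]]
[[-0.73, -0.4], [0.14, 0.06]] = a @ [[-1.08,-0.65], [3.91,2.16]]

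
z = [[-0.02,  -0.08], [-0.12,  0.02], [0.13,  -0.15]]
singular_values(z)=[0.23, 0.1]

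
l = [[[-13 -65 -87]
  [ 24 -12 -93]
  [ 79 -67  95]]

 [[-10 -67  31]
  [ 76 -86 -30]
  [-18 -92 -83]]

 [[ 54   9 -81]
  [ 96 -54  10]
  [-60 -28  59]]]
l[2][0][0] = 54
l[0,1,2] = -93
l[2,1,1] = -54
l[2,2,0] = -60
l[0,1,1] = -12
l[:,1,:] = [[24, -12, -93], [76, -86, -30], [96, -54, 10]]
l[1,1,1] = -86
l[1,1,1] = -86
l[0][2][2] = 95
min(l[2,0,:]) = -81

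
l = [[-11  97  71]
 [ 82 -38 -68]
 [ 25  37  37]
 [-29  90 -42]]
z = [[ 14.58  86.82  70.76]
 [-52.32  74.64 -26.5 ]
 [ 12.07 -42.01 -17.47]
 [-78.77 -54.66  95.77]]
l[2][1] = 37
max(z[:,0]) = 14.58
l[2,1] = 37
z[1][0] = -52.32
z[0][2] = 70.76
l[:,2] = [71, -68, 37, -42]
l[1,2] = -68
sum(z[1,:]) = -4.18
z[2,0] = 12.07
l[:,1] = [97, -38, 37, 90]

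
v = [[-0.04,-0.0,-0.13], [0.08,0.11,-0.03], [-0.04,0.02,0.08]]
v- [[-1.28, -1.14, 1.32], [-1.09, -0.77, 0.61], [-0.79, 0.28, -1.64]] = [[1.24,1.14,-1.45],[1.17,0.88,-0.64],[0.75,-0.26,1.72]]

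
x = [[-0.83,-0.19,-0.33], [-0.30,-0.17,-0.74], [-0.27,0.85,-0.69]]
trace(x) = -1.69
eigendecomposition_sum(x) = [[(-1.02-0j), 0.34-0.00j, (-0.5-0j)], [(-0.34-0j), (0.11-0j), (-0.17-0j)], [0.09+0.00j, (-0.03+0j), (0.05+0j)]] + [[(0.1-0.02j), (-0.26+0.01j), 0.09-0.21j], [(0.02-0.17j), (-0.14+0.43j), -0.29-0.27j], [(-0.18-0.07j), 0.44+0.26j, -0.37+0.25j]] + [[0.10+0.02j, (-0.26-0.01j), (0.09+0.21j)], [(0.02+0.17j), -0.14-0.43j, (-0.29+0.27j)], [-0.18+0.07j, (0.44-0.26j), -0.37-0.25j]]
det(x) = -0.52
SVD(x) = [[-0.49,  0.66,  0.57], [-0.51,  0.32,  -0.80], [-0.71,  -0.69,  0.18]] @ diag([1.339871560703724, 0.8865117479811359, 0.43673919163363156]) @ [[0.56,  -0.31,  0.77], [-0.51,  -0.86,  0.02], [-0.65,  0.41,  0.64]]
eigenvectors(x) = [[-0.94+0.00j, -0.30+0.20j, (-0.3-0.2j)],  [(-0.32+0j), 0.13+0.60j, (0.13-0.6j)],  [(0.09+0j), 0.70+0.00j, (0.7-0j)]]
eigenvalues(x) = [(-0.86+0j), (-0.41+0.66j), (-0.41-0.66j)]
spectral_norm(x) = 1.34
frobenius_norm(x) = 1.66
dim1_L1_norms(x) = [1.35, 1.21, 1.81]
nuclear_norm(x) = 2.66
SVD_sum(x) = [[-0.37, 0.21, -0.5], [-0.38, 0.21, -0.52], [-0.53, 0.30, -0.73]] + [[-0.3, -0.50, 0.01], [-0.14, -0.24, 0.01], [0.31, 0.52, -0.01]] + [[-0.16, 0.1, 0.16], [0.23, -0.14, -0.22], [-0.05, 0.03, 0.05]]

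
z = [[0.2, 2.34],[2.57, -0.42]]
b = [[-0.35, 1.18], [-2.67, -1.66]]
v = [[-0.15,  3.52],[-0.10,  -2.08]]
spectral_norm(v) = 4.09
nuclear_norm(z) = 4.95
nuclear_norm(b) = 4.34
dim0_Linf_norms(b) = [2.67, 1.66]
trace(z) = -0.22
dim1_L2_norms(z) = [2.35, 2.6]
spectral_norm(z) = 2.63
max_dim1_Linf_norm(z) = 2.57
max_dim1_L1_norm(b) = 4.33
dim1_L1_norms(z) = [2.54, 2.99]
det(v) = 0.66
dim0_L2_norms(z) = [2.58, 2.38]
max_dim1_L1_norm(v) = 3.67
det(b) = 3.73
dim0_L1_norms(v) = [0.25, 5.6]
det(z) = -6.10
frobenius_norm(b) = 3.38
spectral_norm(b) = 3.16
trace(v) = -2.23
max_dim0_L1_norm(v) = 5.6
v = z + b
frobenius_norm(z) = 3.51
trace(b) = -2.01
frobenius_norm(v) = 4.09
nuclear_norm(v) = 4.25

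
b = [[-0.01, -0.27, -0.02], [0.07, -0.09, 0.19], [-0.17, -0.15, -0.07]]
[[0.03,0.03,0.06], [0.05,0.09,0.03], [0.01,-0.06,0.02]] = b@[[-0.02, 0.42, 0.09], [-0.11, -0.15, -0.22], [0.2, 0.23, 0.02]]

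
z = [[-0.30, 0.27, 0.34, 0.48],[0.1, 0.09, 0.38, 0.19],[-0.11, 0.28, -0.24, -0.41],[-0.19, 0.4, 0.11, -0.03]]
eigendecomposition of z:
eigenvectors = [[-0.70+0.00j, (-0.7-0j), -0.59+0.00j, 0.62+0.00j], [(-0.31+0.22j), (-0.31-0.22j), (-0.47+0j), (0.62+0j)], [(0.46-0.34j), 0.46+0.34j, (0.47+0j), (-0.16+0j)], [(-0.06-0.19j), (-0.06+0.19j), -0.46+0.00j, (0.44+0j)]]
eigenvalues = [(-0.36+0.21j), (-0.36-0.21j), (0.02+0j), (0.23+0j)]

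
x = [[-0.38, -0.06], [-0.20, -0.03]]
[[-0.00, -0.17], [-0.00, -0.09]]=x@[[-0.01,0.4], [0.10,0.23]]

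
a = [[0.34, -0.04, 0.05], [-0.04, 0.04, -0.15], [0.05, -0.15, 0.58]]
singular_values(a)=[0.63, 0.33, 0.0]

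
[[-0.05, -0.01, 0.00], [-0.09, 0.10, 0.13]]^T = [[-0.05, -0.09], [-0.01, 0.1], [0.0, 0.13]]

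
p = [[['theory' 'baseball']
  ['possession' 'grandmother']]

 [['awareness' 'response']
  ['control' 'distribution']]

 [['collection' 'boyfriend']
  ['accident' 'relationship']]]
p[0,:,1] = ['baseball', 'grandmother']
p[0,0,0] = 'theory'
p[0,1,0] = 'possession'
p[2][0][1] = 'boyfriend'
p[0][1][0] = 'possession'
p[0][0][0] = 'theory'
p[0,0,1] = 'baseball'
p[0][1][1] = 'grandmother'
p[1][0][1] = 'response'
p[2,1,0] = 'accident'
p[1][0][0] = 'awareness'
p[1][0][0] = 'awareness'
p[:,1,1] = ['grandmother', 'distribution', 'relationship']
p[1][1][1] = 'distribution'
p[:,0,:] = [['theory', 'baseball'], ['awareness', 'response'], ['collection', 'boyfriend']]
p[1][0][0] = 'awareness'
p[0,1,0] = 'possession'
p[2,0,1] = 'boyfriend'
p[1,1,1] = 'distribution'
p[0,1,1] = 'grandmother'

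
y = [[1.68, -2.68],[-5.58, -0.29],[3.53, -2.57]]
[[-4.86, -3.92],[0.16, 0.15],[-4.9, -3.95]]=y@[[-0.12, -0.10], [1.74, 1.40]]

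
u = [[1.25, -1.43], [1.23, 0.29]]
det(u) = 2.12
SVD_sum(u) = [[1.50, -1.08], [0.67, -0.48]] + [[-0.25,-0.35], [0.56,0.77]]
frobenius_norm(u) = 2.28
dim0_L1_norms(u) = [2.48, 1.72]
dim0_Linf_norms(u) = [1.25, 1.43]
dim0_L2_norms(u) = [1.75, 1.46]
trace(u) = 1.54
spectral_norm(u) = 2.03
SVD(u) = [[-0.91, -0.41],[-0.41, 0.91]] @ diag([2.0271209148922607, 1.04650886112176]) @ [[-0.81, 0.59],[0.59, 0.81]]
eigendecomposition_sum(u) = [[0.62+0.47j, -0.72+0.45j],[(0.61-0.38j), 0.15+0.77j]] + [[(0.62-0.47j), -0.72-0.45j], [(0.61+0.38j), (0.15-0.77j)]]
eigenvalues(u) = [(0.77+1.24j), (0.77-1.24j)]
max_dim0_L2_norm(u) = 1.75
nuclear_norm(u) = 3.07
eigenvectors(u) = [[0.73+0.00j,0.73-0.00j],  [0.25-0.63j,(0.25+0.63j)]]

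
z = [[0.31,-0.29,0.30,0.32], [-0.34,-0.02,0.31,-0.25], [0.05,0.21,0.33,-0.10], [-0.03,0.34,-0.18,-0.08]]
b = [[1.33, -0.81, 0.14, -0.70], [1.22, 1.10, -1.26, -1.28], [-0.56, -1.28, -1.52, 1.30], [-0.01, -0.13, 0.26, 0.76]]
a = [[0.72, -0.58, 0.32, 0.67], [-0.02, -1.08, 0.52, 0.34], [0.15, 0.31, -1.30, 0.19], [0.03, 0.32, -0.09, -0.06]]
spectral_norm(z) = 0.71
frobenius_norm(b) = 3.93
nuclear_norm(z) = 1.70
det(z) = -0.01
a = b @ z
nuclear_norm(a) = 3.57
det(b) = -4.83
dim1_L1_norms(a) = [2.29, 1.96, 1.95, 0.5]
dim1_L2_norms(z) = [0.61, 0.52, 0.41, 0.39]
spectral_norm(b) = 2.93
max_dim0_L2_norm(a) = 1.44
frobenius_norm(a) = 2.22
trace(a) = -1.72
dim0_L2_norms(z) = [0.46, 0.49, 0.57, 0.43]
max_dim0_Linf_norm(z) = 0.34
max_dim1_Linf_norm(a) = 1.3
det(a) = 0.03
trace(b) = 1.67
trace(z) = 0.54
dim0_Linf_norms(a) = [0.72, 1.08, 1.3, 0.67]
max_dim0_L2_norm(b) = 2.1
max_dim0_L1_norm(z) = 1.12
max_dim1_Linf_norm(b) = 1.52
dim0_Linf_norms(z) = [0.34, 0.34, 0.33, 0.32]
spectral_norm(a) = 1.81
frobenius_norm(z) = 0.98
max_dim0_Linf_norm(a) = 1.3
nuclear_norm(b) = 7.05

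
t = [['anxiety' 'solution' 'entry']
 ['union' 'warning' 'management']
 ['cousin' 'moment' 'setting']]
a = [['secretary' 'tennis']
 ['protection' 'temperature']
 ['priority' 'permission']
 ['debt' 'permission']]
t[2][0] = 'cousin'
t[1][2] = 'management'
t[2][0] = 'cousin'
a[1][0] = 'protection'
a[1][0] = 'protection'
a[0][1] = 'tennis'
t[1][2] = 'management'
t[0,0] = 'anxiety'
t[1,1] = 'warning'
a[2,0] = 'priority'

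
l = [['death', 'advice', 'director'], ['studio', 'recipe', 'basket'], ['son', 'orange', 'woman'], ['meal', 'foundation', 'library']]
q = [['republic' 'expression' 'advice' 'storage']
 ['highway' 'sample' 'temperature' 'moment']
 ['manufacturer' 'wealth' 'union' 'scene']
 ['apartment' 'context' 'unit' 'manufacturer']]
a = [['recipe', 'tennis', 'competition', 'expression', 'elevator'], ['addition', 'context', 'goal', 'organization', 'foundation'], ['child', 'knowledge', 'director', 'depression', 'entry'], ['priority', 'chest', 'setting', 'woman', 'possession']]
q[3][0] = 'apartment'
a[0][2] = 'competition'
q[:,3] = ['storage', 'moment', 'scene', 'manufacturer']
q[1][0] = 'highway'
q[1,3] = 'moment'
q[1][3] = 'moment'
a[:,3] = ['expression', 'organization', 'depression', 'woman']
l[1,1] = 'recipe'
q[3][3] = 'manufacturer'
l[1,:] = ['studio', 'recipe', 'basket']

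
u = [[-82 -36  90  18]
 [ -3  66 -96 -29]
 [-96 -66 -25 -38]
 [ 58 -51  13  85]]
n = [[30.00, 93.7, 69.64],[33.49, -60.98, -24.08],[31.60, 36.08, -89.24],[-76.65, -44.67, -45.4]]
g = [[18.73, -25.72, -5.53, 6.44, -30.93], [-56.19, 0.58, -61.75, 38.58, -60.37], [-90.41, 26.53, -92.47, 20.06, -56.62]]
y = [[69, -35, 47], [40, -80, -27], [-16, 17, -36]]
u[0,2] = 90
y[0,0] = 69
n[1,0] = 33.49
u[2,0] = -96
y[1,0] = 40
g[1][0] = -56.19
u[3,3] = 85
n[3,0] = -76.65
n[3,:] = [-76.65, -44.67, -45.4]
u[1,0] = -3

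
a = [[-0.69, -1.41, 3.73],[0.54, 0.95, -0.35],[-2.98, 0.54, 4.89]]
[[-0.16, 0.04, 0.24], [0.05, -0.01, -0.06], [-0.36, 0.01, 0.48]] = a @[[0.07, 0.01, -0.08], [0.00, -0.01, 0.0], [-0.03, 0.01, 0.05]]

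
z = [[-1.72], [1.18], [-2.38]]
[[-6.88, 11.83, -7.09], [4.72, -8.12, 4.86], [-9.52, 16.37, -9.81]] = z@[[4.00, -6.88, 4.12]]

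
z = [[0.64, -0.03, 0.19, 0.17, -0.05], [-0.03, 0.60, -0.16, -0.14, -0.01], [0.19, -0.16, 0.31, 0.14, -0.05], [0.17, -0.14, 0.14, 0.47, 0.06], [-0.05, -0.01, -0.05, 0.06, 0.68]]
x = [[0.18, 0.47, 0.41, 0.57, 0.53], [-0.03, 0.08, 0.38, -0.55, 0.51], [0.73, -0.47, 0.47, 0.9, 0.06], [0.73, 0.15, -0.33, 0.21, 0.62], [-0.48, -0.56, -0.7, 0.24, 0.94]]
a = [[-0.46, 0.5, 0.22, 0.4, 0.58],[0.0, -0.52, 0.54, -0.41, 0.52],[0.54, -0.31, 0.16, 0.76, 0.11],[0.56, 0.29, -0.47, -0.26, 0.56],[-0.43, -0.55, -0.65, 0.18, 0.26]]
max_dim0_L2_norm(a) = 1.0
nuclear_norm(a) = 5.01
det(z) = 0.02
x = z + a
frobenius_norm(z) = 1.35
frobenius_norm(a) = 2.24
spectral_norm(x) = 1.60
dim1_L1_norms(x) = [2.16, 1.55, 2.63, 2.04, 2.92]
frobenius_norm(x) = 2.57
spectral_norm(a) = 1.01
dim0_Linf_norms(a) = [0.56, 0.55, 0.65, 0.76, 0.58]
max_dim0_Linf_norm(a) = 0.76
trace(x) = 1.88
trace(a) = -0.82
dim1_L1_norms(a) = [2.16, 1.99, 1.88, 2.14, 2.07]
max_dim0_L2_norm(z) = 0.69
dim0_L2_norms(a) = [1.0, 1.0, 1.0, 1.0, 1.0]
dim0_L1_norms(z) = [1.08, 0.94, 0.85, 0.98, 0.85]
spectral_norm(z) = 0.93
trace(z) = 2.70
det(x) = -1.03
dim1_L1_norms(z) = [1.08, 0.94, 0.85, 0.98, 0.85]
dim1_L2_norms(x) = [1.01, 0.85, 1.34, 1.05, 1.41]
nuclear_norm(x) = 5.40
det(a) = -1.01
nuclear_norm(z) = 2.70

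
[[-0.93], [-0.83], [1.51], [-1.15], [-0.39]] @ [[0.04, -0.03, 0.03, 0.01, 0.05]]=[[-0.04, 0.03, -0.03, -0.01, -0.05], [-0.03, 0.02, -0.02, -0.01, -0.04], [0.06, -0.05, 0.05, 0.02, 0.08], [-0.05, 0.03, -0.03, -0.01, -0.06], [-0.02, 0.01, -0.01, -0.0, -0.02]]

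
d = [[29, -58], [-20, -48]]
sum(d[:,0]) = 9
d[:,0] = [29, -20]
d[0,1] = -58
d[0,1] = -58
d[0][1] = -58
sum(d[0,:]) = -29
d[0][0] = 29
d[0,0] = 29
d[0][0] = 29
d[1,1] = -48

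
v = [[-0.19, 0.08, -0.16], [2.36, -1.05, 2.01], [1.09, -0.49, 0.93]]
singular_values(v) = [3.62, 0.01, 0.0]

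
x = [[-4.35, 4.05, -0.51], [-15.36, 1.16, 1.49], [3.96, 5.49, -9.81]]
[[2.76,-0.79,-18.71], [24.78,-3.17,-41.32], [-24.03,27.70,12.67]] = x @ [[-1.54,-0.18,2.36], [-0.8,-0.81,-2.29], [1.38,-3.35,-1.62]]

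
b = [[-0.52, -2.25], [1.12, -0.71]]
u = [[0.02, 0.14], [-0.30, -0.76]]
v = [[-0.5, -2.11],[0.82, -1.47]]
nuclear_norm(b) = 3.59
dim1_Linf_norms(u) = [0.14, 0.76]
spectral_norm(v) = 2.57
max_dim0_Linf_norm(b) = 2.25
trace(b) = -1.23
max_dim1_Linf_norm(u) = 0.76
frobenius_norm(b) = 2.66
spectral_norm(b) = 2.37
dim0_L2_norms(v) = [0.96, 2.57]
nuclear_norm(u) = 0.86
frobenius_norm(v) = 2.75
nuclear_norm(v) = 3.53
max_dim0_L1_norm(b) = 2.96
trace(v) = -1.97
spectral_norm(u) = 0.83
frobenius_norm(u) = 0.83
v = b + u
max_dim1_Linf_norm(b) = 2.25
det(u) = 0.03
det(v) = 2.47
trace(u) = -0.74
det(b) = 2.89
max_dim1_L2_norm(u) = 0.82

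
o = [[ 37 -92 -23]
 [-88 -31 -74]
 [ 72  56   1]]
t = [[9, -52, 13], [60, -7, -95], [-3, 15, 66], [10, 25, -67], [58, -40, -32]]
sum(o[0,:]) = -78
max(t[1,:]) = 60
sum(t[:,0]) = 134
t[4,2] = -32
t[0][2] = 13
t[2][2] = 66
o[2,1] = 56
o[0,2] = -23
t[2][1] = 15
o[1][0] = -88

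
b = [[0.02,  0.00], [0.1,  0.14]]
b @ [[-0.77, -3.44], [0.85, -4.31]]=[[-0.02,  -0.07],[0.04,  -0.95]]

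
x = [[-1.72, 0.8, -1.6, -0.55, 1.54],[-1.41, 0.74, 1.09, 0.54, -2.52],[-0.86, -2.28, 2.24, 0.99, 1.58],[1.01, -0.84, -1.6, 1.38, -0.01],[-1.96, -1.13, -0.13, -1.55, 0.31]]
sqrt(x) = [[0.47, 0.54, -0.58, 0.09, 1.15], [-1.21, 1.17, 0.11, 0.16, -0.46], [-0.40, -0.59, 1.59, 0.48, 0.60], [0.11, -0.49, -0.52, 1.3, -0.02], [-1.33, -0.33, -0.37, -0.45, 1.38]]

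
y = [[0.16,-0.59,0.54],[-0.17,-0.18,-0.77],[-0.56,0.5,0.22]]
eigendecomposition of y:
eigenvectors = [[-0.70+0.00j, (0.23+0.55j), (0.23-0.55j)],[-0.71+0.00j, (0.15-0.46j), 0.15+0.46j],[-0.05+0.00j, (-0.64+0j), -0.64-0.00j]]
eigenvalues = [(-0.4+0j), (0.3+0.84j), (0.3-0.84j)]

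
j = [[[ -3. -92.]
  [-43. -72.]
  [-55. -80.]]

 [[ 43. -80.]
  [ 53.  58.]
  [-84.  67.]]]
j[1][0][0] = 43.0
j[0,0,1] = -92.0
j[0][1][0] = -43.0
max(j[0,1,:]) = -43.0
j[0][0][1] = -92.0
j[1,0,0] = 43.0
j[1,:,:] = [[43.0, -80.0], [53.0, 58.0], [-84.0, 67.0]]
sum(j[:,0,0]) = 40.0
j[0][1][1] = -72.0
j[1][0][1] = -80.0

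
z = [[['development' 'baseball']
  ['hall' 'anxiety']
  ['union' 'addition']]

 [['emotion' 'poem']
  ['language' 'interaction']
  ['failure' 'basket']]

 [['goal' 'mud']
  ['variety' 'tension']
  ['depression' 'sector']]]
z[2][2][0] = 'depression'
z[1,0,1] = 'poem'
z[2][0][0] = 'goal'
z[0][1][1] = 'anxiety'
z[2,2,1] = 'sector'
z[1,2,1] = 'basket'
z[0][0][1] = 'baseball'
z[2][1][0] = 'variety'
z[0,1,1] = 'anxiety'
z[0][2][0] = 'union'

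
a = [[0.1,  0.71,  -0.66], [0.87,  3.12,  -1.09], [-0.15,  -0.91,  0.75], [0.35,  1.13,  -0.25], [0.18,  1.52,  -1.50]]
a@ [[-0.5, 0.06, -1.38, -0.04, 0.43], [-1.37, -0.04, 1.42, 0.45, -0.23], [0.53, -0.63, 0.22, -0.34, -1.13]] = [[-1.37, 0.39, 0.72, 0.54, 0.63],[-5.29, 0.61, 2.99, 1.74, 0.89],[1.72, -0.45, -0.92, -0.66, -0.70],[-1.86, 0.13, 1.07, 0.58, 0.17],[-2.97, 0.9, 1.58, 1.19, 1.42]]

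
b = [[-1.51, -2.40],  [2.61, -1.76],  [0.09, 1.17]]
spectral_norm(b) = 3.27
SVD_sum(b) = [[0.66, -1.22], [1.33, -2.45], [-0.47, 0.87]] + [[-2.17, -1.18], [1.28, 0.69], [0.56, 0.3]]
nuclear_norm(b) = 6.21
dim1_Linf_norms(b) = [2.4, 2.61, 1.17]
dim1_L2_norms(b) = [2.84, 3.15, 1.17]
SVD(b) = [[-0.43, 0.84], [-0.85, -0.50], [0.3, -0.22]] @ diag([3.270313492325072, 2.9380009635663136]) @ [[-0.48,0.88], [-0.88,-0.48]]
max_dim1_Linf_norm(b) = 2.61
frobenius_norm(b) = 4.40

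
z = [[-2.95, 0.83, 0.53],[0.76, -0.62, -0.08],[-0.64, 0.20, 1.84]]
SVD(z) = [[-0.89, -0.34, 0.29],[0.26, 0.15, 0.95],[-0.37, 0.93, -0.05]] @ diag([3.4246387329441417, 1.6148086877646206, 0.37435604808609496]) @ [[0.90, -0.28, -0.34], [0.32, -0.12, 0.94], [-0.31, -0.95, -0.01]]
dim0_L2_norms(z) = [3.11, 1.06, 1.92]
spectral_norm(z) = 3.42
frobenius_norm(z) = 3.80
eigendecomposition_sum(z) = [[-2.89, 0.93, 0.32], [0.86, -0.28, -0.10], [-0.41, 0.13, 0.05]] + [[-0.03, -0.11, 0.00], [-0.1, -0.34, 0.01], [-0.0, -0.00, 0.00]] + [[-0.03, 0.01, 0.20],  [-0.00, 0.0, 0.0],  [-0.23, 0.07, 1.79]]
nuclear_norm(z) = 5.41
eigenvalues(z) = [-3.12, -0.37, 1.77]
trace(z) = -1.73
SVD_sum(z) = [[-2.74, 0.87, 1.05], [0.79, -0.25, -0.3], [-1.13, 0.36, 0.43]] + [[-0.18, 0.06, -0.51], [0.08, -0.03, 0.23], [0.48, -0.17, 1.41]] + [[-0.03,  -0.11,  -0.0], [-0.11,  -0.34,  -0.0], [0.01,  0.02,  0.00]]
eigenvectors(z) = [[0.95,-0.31,0.11],  [-0.28,-0.95,0.00],  [0.13,-0.0,0.99]]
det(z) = 2.07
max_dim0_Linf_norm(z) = 2.95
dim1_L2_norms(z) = [3.11, 0.98, 1.96]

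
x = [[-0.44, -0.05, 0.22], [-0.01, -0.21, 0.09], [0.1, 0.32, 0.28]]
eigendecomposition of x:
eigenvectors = [[-0.25, 0.98, -0.57], [-0.15, 0.09, 0.74], [-0.96, -0.17, -0.34]]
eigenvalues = [0.36, -0.48, -0.24]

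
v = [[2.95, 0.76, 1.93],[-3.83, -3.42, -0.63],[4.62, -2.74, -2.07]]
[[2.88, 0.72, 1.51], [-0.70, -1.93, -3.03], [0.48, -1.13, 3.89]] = v @[[0.36, 0.07, 0.74], [-0.4, 0.47, 0.13], [1.10, 0.08, -0.4]]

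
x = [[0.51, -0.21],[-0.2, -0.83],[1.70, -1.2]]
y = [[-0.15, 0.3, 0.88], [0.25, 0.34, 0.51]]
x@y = [[-0.13, 0.08, 0.34], [-0.18, -0.34, -0.60], [-0.55, 0.10, 0.88]]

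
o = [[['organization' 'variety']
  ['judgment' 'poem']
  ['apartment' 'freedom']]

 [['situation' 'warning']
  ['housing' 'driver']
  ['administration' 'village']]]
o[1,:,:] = [['situation', 'warning'], ['housing', 'driver'], ['administration', 'village']]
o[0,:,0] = ['organization', 'judgment', 'apartment']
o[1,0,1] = 'warning'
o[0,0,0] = 'organization'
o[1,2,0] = 'administration'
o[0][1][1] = 'poem'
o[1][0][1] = 'warning'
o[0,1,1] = 'poem'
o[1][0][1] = 'warning'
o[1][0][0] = 'situation'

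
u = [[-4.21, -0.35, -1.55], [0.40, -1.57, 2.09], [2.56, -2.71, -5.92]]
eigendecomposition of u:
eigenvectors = [[-0.10-0.43j, (-0.1+0.43j), (-0.28+0j)],  [0.30+0.31j, (0.3-0.31j), (-0.84+0j)],  [-0.78+0.00j, -0.78-0.00j, (0.47+0j)]]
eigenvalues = [(-4.54+2.49j), (-4.54-2.49j), (-2.62+0j)]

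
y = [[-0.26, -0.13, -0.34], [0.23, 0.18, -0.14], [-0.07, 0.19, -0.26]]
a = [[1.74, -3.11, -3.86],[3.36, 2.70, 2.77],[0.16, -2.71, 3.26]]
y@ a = [[-0.94,1.38,-0.46], [0.98,0.15,-0.85], [0.47,1.44,-0.05]]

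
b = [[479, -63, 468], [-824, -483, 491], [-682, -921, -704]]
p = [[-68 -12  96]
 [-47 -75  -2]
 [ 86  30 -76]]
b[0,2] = 468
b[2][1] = -921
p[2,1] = 30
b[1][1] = -483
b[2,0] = -682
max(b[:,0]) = 479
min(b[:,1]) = -921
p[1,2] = -2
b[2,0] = -682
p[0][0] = -68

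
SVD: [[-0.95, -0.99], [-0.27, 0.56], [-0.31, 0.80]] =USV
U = [[0.88, 0.47], [-0.26, 0.54], [-0.40, 0.7]]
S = [1.48, 0.9]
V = [[-0.43, -0.9], [-0.9, 0.43]]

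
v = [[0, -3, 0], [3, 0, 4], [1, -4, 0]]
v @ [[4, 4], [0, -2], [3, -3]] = [[0, 6], [24, 0], [4, 12]]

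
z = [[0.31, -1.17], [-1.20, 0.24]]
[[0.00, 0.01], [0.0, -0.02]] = z @ [[-0.00, 0.02],[-0.0, 0.0]]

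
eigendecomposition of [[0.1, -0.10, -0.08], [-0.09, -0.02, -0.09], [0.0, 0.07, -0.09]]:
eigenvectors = [[0.91+0.00j, 0.43-0.06j, (0.43+0.06j)],[(-0.41+0j), 0.69+0.00j, (0.69-0j)],[-0.12+0.00j, 0.05-0.58j, (0.05+0.58j)]]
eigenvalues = [(0.16+0j), (-0.08+0.08j), (-0.08-0.08j)]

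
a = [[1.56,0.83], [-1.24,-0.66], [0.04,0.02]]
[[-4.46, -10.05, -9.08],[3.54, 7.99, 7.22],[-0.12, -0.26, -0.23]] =a @ [[-5.03, -6.16, -4.64], [4.08, -0.53, -2.22]]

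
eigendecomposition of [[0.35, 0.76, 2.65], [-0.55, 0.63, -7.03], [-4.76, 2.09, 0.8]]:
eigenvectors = [[(0.41+0j), (-0.28-0.14j), (-0.28+0.14j)], [(0.91+0j), 0.76+0.00j, 0.76-0.00j], [(-0.12+0j), (0.06-0.56j), (0.06+0.56j)]]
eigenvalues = [(1.28+0j), (0.25+5.29j), (0.25-5.29j)]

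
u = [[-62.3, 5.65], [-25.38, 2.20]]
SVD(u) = [[-0.93, -0.38], [-0.38, 0.93]] @ diag([67.54397158695437, 0.09382036399565155]) @ [[1.0,  -0.09], [-0.09,  -1.0]]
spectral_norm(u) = 67.54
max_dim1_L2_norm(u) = 62.56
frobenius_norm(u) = 67.54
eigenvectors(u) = [[-0.93,-0.09], [-0.38,-1.0]]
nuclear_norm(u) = 67.64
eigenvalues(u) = [-59.99, -0.11]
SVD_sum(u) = [[-62.30, 5.61], [-25.37, 2.29]] + [[0.0, 0.04], [-0.01, -0.09]]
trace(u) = -60.10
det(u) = 6.34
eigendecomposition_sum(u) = [[-62.3,5.66], [-25.42,2.31]] + [[0.0, -0.01], [0.04, -0.11]]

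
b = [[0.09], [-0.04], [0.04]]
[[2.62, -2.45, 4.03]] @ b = [[0.50]]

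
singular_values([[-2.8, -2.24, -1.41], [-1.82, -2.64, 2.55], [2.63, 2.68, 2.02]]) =[6.13, 3.48, 0.37]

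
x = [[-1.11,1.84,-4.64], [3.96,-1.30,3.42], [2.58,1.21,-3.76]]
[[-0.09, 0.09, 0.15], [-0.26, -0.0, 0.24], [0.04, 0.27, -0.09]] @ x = [[0.84, -0.10, 0.16], [0.91, -0.19, 0.3], [0.79, -0.39, 1.08]]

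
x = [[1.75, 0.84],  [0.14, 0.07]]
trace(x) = 1.82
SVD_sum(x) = [[1.75, 0.84],[0.14, 0.07]] + [[0.00, -0.0], [-0.0, 0.0]]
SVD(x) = [[-1.00, -0.08], [-0.08, 1.00]] @ diag([1.947458258664375, 0.002516100141402032]) @ [[-0.90, -0.43], [-0.43, 0.90]]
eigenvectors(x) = [[1.00, -0.43], [0.08, 0.90]]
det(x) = 0.00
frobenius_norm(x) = 1.95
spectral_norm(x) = 1.95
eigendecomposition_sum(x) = [[1.75, 0.84], [0.14, 0.07]] + [[0.0, -0.0], [-0.0, 0.0]]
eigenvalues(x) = [1.82, 0.0]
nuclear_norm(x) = 1.95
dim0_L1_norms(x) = [1.89, 0.91]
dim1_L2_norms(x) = [1.94, 0.16]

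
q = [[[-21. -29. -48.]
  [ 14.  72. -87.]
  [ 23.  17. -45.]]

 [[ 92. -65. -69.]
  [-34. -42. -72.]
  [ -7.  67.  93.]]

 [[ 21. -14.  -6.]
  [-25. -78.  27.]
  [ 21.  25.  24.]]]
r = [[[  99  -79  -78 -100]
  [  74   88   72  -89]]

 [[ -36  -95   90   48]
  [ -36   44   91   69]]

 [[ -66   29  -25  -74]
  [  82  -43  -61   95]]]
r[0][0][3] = -100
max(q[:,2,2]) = 93.0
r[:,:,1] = [[-79, 88], [-95, 44], [29, -43]]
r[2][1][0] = 82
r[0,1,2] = 72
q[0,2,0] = 23.0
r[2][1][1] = -43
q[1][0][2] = -69.0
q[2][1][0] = -25.0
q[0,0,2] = -48.0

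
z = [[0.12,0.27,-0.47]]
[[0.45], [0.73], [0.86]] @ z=[[0.05, 0.12, -0.21], [0.09, 0.20, -0.34], [0.1, 0.23, -0.40]]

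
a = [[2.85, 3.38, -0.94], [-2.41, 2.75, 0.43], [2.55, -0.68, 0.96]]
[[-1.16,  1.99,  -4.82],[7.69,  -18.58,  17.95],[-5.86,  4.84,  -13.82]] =a@[[-1.89, 2.96, -4.68], [1.18, -3.35, 2.46], [-0.25, -5.19, -0.22]]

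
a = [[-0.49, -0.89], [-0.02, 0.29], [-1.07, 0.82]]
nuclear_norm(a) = 2.39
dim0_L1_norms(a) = [1.58, 2.0]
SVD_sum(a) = [[0.24, -0.28], [-0.15, 0.18], [-0.84, 1.01]] + [[-0.73, -0.61], [0.13, 0.11], [-0.23, -0.19]]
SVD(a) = [[0.27, 0.94], [-0.17, -0.17], [-0.95, 0.29]] @ diag([1.386176536485971, 1.0062378494649054]) @ [[0.64, -0.77], [-0.77, -0.64]]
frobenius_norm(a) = 1.71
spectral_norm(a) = 1.39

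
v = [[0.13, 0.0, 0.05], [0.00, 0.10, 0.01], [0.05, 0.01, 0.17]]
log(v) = [[-2.11, -0.02, 0.35], [-0.02, -2.31, 0.08], [0.35, 0.08, -1.83]]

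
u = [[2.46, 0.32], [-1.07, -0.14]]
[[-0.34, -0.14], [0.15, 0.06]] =u@[[-0.13, -0.1], [-0.07, 0.32]]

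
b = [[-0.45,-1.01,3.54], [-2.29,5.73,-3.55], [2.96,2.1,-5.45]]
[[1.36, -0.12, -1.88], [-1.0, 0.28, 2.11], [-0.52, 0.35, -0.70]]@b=[[-5.9, -6.01, 15.49], [6.05, 7.05, -16.03], [-2.64, 1.06, 0.73]]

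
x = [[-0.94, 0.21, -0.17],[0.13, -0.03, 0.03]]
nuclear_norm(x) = 0.99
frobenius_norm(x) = 0.99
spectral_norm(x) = 0.99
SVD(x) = [[-0.99,0.14], [0.14,0.99]] @ diag([0.9875522968307058, 0.006360898081018411]) @ [[0.96, -0.21, 0.17], [-0.2, -0.10, 0.97]]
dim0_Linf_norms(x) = [0.94, 0.21, 0.17]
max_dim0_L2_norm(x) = 0.95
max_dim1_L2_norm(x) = 0.98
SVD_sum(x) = [[-0.94, 0.21, -0.17], [0.13, -0.03, 0.02]] + [[-0.0, -0.00, 0.0],[-0.00, -0.00, 0.01]]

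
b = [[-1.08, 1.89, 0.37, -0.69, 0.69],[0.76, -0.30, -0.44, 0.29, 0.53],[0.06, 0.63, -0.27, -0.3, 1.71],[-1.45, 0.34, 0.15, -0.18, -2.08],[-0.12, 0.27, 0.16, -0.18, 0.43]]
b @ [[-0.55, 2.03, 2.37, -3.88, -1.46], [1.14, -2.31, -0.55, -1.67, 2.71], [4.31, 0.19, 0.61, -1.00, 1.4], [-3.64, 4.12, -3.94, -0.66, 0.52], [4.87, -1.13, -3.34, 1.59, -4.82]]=[[10.22, -10.11, -2.96, 2.22, 3.53], [-1.13, 2.75, -1.21, -1.36, -4.94], [8.94, -4.55, -4.90, 1.9, -7.16], [-7.64, -2.09, 4.12, 1.72, 13.18], [3.81, -2.06, -1.06, 0.66, -1.04]]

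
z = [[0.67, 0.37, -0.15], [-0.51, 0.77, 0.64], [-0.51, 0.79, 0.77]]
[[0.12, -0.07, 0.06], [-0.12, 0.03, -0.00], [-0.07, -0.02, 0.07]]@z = [[0.09, 0.04, -0.02],[-0.10, -0.02, 0.04],[-0.07, 0.01, 0.05]]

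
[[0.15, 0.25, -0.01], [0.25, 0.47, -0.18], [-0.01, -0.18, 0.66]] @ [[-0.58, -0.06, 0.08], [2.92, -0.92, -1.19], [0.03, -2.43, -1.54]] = [[0.64, -0.21, -0.27], [1.22, -0.01, -0.26], [-0.50, -1.44, -0.80]]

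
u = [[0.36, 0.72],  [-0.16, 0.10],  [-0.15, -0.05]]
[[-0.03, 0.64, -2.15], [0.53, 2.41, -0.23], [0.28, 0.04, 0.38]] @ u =[[0.21,0.15], [-0.16,0.63], [0.04,0.19]]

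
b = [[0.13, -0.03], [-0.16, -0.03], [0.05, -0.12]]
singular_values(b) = [0.21, 0.12]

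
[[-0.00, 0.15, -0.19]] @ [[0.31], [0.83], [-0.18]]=[[0.16]]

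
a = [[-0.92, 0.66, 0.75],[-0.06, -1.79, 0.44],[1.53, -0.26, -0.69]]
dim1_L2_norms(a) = [1.36, 1.84, 1.7]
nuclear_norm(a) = 4.31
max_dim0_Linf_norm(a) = 1.79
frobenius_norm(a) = 2.85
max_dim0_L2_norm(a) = 1.93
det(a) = 1.24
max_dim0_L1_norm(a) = 2.71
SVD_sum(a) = [[-0.97, 0.78, 0.46], [0.62, -0.50, -0.3], [1.10, -0.89, -0.53]] + [[-0.08,-0.15,0.08], [-0.71,-1.30,0.69], [0.33,0.60,-0.32]] + [[0.13, 0.04, 0.21],  [0.03, 0.01, 0.05],  [0.1, 0.03, 0.15]]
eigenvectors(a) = [[(0.57+0j),-0.50+0.12j,(-0.5-0.12j)], [(0.15+0j),(-0.1-0.57j),(-0.1+0.57j)], [(0.81+0j),(0.63+0j),(0.63-0j)]]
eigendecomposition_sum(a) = [[(0.15+0j),  0.03+0.00j,  (0.12-0j)], [0.04+0.00j,  (0.01+0j),  0.03-0.00j], [0.21+0.00j,  0.04+0.00j,  0.17-0.00j]] + [[-0.53+0.08j, (0.31+0.78j), (0.31-0.2j)], [-0.05-0.61j, -0.90+0.29j, 0.20+0.37j], [0.66+0.05j, (-0.15-1.02j), -0.43+0.15j]] + [[-0.53-0.08j, 0.31-0.78j, 0.31+0.20j],[-0.05+0.61j, (-0.9-0.29j), (0.2-0.37j)],[0.66-0.05j, -0.15+1.02j, (-0.43-0.15j)]]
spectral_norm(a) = 2.18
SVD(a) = [[-0.61,-0.11,0.79], [0.39,-0.9,0.18], [0.69,0.42,0.59]] @ diag([2.1811112117203595, 1.809489926420867, 0.31448384424187686]) @ [[0.73, -0.59, -0.35], [0.44, 0.79, -0.42], [0.52, 0.16, 0.84]]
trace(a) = -3.40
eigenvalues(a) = [(0.33+0j), (-1.87+0.53j), (-1.87-0.53j)]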